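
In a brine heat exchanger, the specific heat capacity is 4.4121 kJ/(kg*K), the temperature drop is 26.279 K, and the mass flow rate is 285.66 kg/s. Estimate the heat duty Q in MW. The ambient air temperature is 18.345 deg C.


Q = mdot * cp * dT / 1000
Q = 285.66 * 4.4121 * 26.279 / 1000
Q = 33.121 MW


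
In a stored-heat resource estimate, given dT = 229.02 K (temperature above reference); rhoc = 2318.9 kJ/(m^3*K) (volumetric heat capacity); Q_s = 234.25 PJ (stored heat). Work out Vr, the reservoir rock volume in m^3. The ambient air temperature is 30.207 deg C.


Vr = Q_s * 1e12 / (rhoc * dT)
Vr = 234.25 * 1e12 / (2318.9 * 229.02)
Vr = 4.4109e+08 m^3


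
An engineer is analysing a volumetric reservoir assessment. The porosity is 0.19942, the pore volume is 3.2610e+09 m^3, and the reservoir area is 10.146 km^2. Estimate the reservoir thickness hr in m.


hr = Vp / (A * 1e6 * phi)
hr = 3.2610e+09 / (10.146 * 1e6 * 0.19942)
hr = 1611.7 m


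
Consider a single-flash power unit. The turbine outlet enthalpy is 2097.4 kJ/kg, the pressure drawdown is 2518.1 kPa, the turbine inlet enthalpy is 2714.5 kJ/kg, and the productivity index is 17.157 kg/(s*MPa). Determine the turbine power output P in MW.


Step 1: mdot = PI * dP / 1000 = 17.157 * 2518.1 / 1000 = 43.20304 kg/s
Step 2: P = mdot*(h_in - h_out)/1000 = 43.20304*(2714.5 - 2097.4)/1000 = 26.661 MW
P = 26.661 MW


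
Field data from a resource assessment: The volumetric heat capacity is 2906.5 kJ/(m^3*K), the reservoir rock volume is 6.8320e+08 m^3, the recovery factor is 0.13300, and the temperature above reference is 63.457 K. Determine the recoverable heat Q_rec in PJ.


Step 1: Q_s = Vr*rhoc*dT/1e12 = 6.8320e+08*2906.5*63.457/1e12 = 126.0079 PJ
Step 2: Q_rec = Q_s * RF = 126.0079 * 0.133 = 16.759 PJ
Q_rec = 16.759 PJ


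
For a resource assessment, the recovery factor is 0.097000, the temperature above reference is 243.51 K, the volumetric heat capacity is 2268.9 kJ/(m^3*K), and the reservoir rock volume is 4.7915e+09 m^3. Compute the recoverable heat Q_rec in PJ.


Step 1: Q_s = Vr*rhoc*dT/1e12 = 4.7915e+09*2268.9*243.51/1e12 = 2647.303 PJ
Step 2: Q_rec = Q_s * RF = 2647.303 * 0.097 = 256.79 PJ
Q_rec = 256.79 PJ


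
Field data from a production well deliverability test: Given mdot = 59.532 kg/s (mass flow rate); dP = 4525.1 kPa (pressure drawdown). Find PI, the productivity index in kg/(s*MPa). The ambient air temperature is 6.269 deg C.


PI = mdot * 1000 / dP
PI = 59.532 * 1000 / 4525.1
PI = 13.156 kg/(s*MPa)


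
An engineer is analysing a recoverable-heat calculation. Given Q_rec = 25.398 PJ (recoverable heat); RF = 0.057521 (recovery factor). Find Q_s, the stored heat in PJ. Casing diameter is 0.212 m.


Q_s = Q_rec / RF
Q_s = 25.398 / 0.057521
Q_s = 441.54 PJ


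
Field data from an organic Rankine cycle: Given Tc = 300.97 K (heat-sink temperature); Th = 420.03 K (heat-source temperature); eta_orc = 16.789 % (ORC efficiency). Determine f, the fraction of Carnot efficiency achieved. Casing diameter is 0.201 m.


f = (eta_orc/100) / (1 - Tc/Th)
f = (16.789/100) / (1 - 300.97/420.03)
f = 0.59230


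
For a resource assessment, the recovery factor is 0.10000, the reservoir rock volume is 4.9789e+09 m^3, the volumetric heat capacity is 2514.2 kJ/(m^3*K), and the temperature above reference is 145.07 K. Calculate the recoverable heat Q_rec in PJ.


Step 1: Q_s = Vr*rhoc*dT/1e12 = 4.9789e+09*2514.2*145.07/1e12 = 1815.979 PJ
Step 2: Q_rec = Q_s * RF = 1815.979 * 0.1 = 181.60 PJ
Q_rec = 181.60 PJ


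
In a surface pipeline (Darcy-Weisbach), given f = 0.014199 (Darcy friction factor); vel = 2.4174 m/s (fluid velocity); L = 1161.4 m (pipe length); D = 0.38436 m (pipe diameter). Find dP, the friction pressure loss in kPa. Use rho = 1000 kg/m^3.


dP = f * (L/D) * (rho*vel^2/2) / 1000
dP = 0.014199 * (1161.4/0.38436) * (1000*2.4174^2/2) / 1000
dP = 125.36 kPa


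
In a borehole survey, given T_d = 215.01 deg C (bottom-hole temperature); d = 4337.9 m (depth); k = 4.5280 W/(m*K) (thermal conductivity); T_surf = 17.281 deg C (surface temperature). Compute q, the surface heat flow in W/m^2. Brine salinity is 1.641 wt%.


Step 1: grad = (T_d - T_surf)/d * 1000 = (215.01 - 17.281)/4337.9 * 1000 = 45.58173 deg C/km
Step 2: q = k * grad / 1000 = 4.528 * 45.58173 / 1000 = 0.20639 W/m^2
q = 0.20639 W/m^2


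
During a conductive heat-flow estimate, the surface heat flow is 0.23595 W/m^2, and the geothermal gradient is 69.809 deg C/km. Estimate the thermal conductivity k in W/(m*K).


k = q * 1000 / grad
k = 0.23595 * 1000 / 69.809
k = 3.3799 W/(m*K)


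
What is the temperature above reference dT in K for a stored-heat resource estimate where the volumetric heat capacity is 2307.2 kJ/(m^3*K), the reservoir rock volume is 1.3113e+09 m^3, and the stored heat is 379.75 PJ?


dT = Q_s * 1e12 / (Vr * rhoc)
dT = 379.75 * 1e12 / (1.3113e+09 * 2307.2)
dT = 125.52 K


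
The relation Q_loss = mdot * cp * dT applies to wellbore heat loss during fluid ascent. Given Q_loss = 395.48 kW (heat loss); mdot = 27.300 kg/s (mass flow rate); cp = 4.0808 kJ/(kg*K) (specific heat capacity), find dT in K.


dT = Q_loss / (mdot * cp)
dT = 395.48 / (27.300 * 4.0808)
dT = 3.5499 K


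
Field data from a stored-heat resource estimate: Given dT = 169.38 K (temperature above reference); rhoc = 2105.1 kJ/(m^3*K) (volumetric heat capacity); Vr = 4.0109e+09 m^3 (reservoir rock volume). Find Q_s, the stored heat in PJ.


Q_s = Vr * rhoc * dT / 1e12
Q_s = 4.0109e+09 * 2105.1 * 169.38 / 1e12
Q_s = 1430.1 PJ


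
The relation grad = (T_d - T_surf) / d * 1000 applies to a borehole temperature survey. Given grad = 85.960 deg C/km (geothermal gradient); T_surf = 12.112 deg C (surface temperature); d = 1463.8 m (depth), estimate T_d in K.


T_d = T_surf + grad * d / 1000
T_d = 12.112 + 85.960 * 1463.8 / 1000
T_d = 137.9402 deg C
Convert to K: 137.9402 + 273.15 = 411.09 K
T_d = 411.09 K


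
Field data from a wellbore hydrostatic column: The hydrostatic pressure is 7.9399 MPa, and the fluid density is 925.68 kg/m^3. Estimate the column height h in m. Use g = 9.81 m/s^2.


h = P * 1e6 / (g * rho)
h = 7.9399 * 1e6 / (9.81 * 925.68)
h = 874.35 m


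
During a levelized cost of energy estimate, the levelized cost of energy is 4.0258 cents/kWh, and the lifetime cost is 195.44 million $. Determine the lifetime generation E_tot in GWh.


E_tot = C_tot / LCOE * 100
E_tot = 195.44 / 4.0258 * 100
E_tot = 4854.7 GWh


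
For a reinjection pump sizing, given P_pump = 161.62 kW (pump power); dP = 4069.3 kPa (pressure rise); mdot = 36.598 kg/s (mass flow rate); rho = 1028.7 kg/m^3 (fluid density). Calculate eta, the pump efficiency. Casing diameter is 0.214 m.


eta = mdot * dP / (rho * P_pump)
eta = 36.598 * 4069.3 / (1028.7 * 161.62)
eta = 0.89576


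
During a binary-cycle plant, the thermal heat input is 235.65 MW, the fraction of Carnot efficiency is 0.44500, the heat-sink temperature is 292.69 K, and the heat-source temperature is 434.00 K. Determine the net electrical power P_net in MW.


Step 1: eta = (1 - Tc/Th)*f = (1 - 292.69/434.0)*0.445 = 0.1448916
Step 2: P_net = eta * Q_in = 0.1448916 * 235.65 = 34.144 MW
P_net = 34.144 MW


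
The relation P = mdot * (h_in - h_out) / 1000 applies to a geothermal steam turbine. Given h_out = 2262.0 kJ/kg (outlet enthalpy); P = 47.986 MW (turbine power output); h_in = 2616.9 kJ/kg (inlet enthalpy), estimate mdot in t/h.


mdot = P * 1000 / (h_in - h_out)
mdot = 47.986 * 1000 / (2616.9 - 2262.0)
mdot = 135.2099 kg/s
Convert: 135.2099 kg/s * 3.6 = 486.76 t/h
mdot = 486.76 t/h


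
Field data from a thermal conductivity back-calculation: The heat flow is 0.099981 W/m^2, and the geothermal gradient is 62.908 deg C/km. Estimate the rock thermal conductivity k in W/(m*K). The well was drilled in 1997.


k = q / (grad / 1000)
k = 0.099981 / (62.908 / 1000)
k = 1.5893 W/(m*K)


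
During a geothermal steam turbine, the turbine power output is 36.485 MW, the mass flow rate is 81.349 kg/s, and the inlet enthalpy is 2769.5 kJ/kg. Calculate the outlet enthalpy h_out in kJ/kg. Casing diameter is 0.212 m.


h_out = h_in - P * 1000 / mdot
h_out = 2769.5 - 36.485 * 1000 / 81.349
h_out = 2321.0 kJ/kg


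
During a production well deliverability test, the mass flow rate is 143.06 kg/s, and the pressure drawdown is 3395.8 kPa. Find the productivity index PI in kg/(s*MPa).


PI = mdot * 1000 / dP
PI = 143.06 * 1000 / 3395.8
PI = 42.129 kg/(s*MPa)


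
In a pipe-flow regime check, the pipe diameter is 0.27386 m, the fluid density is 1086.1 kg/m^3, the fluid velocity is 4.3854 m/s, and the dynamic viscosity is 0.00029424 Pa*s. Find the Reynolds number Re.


Re = rho * vel * D / mu
Re = 1086.1 * 4.3854 * 0.27386 / 0.00029424
Re = 4.4331e+06


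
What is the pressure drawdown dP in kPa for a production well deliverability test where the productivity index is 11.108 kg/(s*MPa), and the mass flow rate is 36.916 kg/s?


dP = mdot * 1000 / PI
dP = 36.916 * 1000 / 11.108
dP = 3323.4 kPa


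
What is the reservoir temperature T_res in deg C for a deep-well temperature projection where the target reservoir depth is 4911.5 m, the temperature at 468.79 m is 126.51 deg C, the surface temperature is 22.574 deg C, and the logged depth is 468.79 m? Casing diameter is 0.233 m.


Step 1: grad = (T_d1 - T_surf)/d1 * 1000 = (126.51 - 22.574)/468.79 * 1000 = 221.7112 deg C/km
Step 2: T_res = T_surf + grad*d2/1000 = 22.574 + 221.7112*4911.5/1000 = 1111.5 deg C
T_res = 1111.5 deg C


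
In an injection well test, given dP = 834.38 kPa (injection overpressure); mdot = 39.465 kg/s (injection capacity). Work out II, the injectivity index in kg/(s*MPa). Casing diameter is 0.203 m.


II = mdot * 1000 / dP
II = 39.465 * 1000 / 834.38
II = 47.299 kg/(s*MPa)


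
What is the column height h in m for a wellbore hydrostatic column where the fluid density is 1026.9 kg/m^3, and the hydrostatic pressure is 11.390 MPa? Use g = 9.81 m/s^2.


h = P * 1e6 / (g * rho)
h = 11.390 * 1e6 / (9.81 * 1026.9)
h = 1130.6 m


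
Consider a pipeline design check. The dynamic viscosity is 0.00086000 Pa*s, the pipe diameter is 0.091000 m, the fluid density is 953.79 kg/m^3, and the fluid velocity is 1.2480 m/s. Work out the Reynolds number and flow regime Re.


Step 1: Re = rho*vel*D/mu = 953.79*1.248*0.091/0.00086 = 1.2595e+05
Step 2: Re = 1.2595e+05 > 4000, so flow is turbulent.
Re = 1.2595e+05 (turbulent)


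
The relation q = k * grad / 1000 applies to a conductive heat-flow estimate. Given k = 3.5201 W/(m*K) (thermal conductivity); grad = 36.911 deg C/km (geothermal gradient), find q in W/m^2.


q = k * grad / 1000
q = 3.5201 * 36.911 / 1000
q = 0.12993 W/m^2


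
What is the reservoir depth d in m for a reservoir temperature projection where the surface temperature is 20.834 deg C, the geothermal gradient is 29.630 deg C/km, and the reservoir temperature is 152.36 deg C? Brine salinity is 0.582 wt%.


d = (T_res - T_surf) / grad * 1000
d = (152.36 - 20.834) / 29.630 * 1000
d = 4438.9 m


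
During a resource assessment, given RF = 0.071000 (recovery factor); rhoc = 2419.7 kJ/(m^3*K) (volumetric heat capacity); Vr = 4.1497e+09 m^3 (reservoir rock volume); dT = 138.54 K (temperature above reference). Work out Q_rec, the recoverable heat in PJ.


Step 1: Q_s = Vr*rhoc*dT/1e12 = 4.1497e+09*2419.7*138.54/1e12 = 1391.084 PJ
Step 2: Q_rec = Q_s * RF = 1391.084 * 0.071 = 98.767 PJ
Q_rec = 98.767 PJ


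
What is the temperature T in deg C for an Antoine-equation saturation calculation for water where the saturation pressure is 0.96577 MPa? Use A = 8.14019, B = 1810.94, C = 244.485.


T = B / (A - log10(P_sat * 760 / 0.101325)) - C
T = 1810.94 / (8.14019 - log10(0.96577 * 760 / 0.101325)) - 244.485
T = 178.61 deg C


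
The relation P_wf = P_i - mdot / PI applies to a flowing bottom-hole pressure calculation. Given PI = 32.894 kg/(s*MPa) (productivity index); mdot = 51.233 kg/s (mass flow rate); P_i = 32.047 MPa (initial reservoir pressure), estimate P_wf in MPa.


P_wf = P_i - mdot / PI
P_wf = 32.047 - 51.233 / 32.894
P_wf = 30.489 MPa


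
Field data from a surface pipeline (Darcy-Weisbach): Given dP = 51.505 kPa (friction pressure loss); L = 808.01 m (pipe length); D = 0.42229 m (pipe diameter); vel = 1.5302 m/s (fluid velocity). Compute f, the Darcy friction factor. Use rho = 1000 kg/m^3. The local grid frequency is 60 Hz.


f = dP*1000 / ((L/D)*(rho*vel^2/2))
f = 51.505*1000 / ((808.01/0.42229)*(1000*1.5302^2/2))
f = 0.022992


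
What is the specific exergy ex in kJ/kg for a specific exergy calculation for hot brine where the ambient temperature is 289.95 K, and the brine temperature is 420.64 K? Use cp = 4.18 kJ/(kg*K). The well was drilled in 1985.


ex = cp * ((T_b - T_0) - T_0 * ln(T_b/T_0))
ex = 4.18 * ((420.64 - 289.95) - 289.95 * ln(420.64/289.95))
ex = 95.340 kJ/kg


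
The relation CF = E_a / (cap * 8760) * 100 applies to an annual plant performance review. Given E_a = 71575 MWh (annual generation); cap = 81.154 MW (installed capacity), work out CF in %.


CF = E_a / (cap * 8760) * 100
CF = 71575 / (81.154 * 8760) * 100
CF = 10.068 %


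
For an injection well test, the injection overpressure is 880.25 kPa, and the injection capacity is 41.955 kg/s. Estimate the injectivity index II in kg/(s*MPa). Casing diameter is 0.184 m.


II = mdot * 1000 / dP
II = 41.955 * 1000 / 880.25
II = 47.663 kg/(s*MPa)


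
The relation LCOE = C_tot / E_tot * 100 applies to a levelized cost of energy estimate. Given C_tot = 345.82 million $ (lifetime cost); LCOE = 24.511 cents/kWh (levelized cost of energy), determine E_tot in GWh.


E_tot = C_tot / LCOE * 100
E_tot = 345.82 / 24.511 * 100
E_tot = 1410.9 GWh


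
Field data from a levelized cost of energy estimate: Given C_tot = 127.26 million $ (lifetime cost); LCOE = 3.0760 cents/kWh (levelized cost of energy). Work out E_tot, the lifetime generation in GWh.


E_tot = C_tot / LCOE * 100
E_tot = 127.26 / 3.0760 * 100
E_tot = 4137.2 GWh


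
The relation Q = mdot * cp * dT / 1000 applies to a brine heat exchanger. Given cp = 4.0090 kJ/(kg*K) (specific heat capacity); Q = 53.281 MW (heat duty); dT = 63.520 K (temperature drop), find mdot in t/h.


mdot = Q * 1000 / (cp * dT)
mdot = 53.281 * 1000 / (4.0090 * 63.520)
mdot = 209.2309 kg/s
Convert: 209.2309 kg/s * 3.6 = 753.23 t/h
mdot = 753.23 t/h


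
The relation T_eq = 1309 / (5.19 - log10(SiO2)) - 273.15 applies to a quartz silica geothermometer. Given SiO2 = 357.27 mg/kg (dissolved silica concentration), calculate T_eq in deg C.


T_eq = 1309 / (5.19 - log10(SiO2)) - 273.15
T_eq = 1309 / (5.19 - log10(357.27)) - 273.15
T_eq = 223.25 deg C


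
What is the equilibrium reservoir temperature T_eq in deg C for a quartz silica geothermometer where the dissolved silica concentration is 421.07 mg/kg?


T_eq = 1309 / (5.19 - log10(SiO2)) - 273.15
T_eq = 1309 / (5.19 - log10(421.07)) - 273.15
T_eq = 237.05 deg C


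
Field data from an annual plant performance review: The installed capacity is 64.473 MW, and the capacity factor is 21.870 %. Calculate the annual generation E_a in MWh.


E_a = CF / 100 * cap * 8760
E_a = 21.870 / 100 * 64.473 * 8760
E_a = 1.2352e+05 MWh


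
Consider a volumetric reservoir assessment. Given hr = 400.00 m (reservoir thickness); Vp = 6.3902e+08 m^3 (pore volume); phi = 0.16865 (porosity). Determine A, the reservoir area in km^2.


A = Vp / (1e6 * hr * phi)
A = 6.3902e+08 / (1e6 * 400.00 * 0.16865)
A = 9.4726 km^2


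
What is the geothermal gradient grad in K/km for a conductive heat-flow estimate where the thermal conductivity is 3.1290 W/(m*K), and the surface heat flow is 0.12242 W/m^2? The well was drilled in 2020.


grad = q * 1000 / k
grad = 0.12242 * 1000 / 3.1290
grad = 39.12432 deg C/km
Convert: 39.12432 deg C/km * 1.0 = 39.124 K/km
grad = 39.124 K/km


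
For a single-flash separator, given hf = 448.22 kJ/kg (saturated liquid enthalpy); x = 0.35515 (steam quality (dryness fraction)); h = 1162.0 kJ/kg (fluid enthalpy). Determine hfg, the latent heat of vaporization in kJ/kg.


hfg = (h - hf) / x
hfg = (1162.0 - 448.22) / 0.35515
hfg = 2009.8 kJ/kg


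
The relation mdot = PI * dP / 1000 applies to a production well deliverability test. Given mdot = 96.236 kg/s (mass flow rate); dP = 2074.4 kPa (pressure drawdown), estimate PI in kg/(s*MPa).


PI = mdot * 1000 / dP
PI = 96.236 * 1000 / 2074.4
PI = 46.392 kg/(s*MPa)


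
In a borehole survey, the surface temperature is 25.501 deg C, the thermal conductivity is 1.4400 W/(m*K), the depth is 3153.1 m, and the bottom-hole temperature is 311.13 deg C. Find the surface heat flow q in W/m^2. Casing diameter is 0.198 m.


Step 1: grad = (T_d - T_surf)/d * 1000 = (311.13 - 25.501)/3153.1 * 1000 = 90.58672 deg C/km
Step 2: q = k * grad / 1000 = 1.44 * 90.58672 / 1000 = 0.13044 W/m^2
q = 0.13044 W/m^2


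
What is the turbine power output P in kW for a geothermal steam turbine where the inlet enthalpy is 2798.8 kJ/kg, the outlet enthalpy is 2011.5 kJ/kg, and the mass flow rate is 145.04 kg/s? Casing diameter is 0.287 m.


P = mdot * (h_in - h_out) / 1000
P = 145.04 * (2798.8 - 2011.5) / 1000
P = 114.1900 MW
Convert: 114.1900 MW * 1000.0 = 1.1419e+05 kW
P = 1.1419e+05 kW


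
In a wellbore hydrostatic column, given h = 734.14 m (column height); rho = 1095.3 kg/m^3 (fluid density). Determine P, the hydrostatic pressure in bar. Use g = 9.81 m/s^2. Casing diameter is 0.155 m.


P = rho * g * h / 1e6
P = 1095.3 * 9.81 * 734.14 / 1e6
P = 7.888256 MPa
Convert: 7.888256 MPa * 10.0 = 78.883 bar
P = 78.883 bar


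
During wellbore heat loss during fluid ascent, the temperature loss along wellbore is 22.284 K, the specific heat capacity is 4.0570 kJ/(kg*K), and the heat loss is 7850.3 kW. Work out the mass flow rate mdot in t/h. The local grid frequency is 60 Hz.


mdot = Q_loss / (cp * dT)
mdot = 7850.3 / (4.0570 * 22.284)
mdot = 86.83366 kg/s
Convert: 86.83366 kg/s * 3.6 = 312.60 t/h
mdot = 312.60 t/h


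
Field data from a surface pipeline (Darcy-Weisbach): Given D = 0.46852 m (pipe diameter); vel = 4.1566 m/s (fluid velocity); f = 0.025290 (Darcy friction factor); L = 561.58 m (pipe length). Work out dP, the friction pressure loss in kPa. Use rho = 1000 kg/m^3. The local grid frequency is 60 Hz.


dP = f * (L/D) * (rho*vel^2/2) / 1000
dP = 0.025290 * (561.58/0.46852) * (1000*4.1566^2/2) / 1000
dP = 261.87 kPa


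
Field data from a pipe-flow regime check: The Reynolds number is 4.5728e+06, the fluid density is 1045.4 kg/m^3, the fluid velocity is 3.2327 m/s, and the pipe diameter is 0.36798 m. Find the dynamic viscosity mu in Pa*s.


mu = rho * vel * D / Re
mu = 1045.4 * 3.2327 * 0.36798 / 4.5728e+06
mu = 0.00027195 Pa*s


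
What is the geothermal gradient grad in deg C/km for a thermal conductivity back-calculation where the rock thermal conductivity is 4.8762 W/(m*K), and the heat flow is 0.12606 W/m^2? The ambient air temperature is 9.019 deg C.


grad = q / k * 1000
grad = 0.12606 / 4.8762 * 1000
grad = 25.852 deg C/km


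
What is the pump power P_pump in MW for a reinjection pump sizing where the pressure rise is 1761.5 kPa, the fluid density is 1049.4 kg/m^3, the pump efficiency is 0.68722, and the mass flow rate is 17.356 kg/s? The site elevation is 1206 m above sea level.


P_pump = mdot * dP / (rho * eta)
P_pump = 17.356 * 1761.5 / (1049.4 * 0.68722)
P_pump = 42.39313 kW
Convert: 42.39313 kW * 0.001 = 0.042393 MW
P_pump = 0.042393 MW


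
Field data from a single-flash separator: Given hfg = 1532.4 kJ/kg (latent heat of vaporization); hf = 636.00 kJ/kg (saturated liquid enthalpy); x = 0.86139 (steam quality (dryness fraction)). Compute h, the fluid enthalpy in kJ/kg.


h = hf + x * hfg
h = 636.00 + 0.86139 * 1532.4
h = 1956.0 kJ/kg


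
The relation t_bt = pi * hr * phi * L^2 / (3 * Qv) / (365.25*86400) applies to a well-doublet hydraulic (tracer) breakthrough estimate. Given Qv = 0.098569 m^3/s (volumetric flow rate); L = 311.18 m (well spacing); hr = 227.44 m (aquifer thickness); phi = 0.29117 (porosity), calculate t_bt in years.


t_bt = pi * hr * phi * L^2 / (3 * Qv) / (365.25*86400)
t_bt = pi * 227.44 * 0.29117 * 311.18^2 / (3 * 0.098569) / (365.25*86400)
t_bt = 2.1588 years


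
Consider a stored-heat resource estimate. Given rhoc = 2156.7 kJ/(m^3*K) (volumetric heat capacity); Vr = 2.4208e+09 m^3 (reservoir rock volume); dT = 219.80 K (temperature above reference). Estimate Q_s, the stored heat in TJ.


Q_s = Vr * rhoc * dT / 1e12
Q_s = 2.4208e+09 * 2156.7 * 219.80 / 1e12
Q_s = 1147.562 PJ
Convert: 1147.562 PJ * 1000.0 = 1.1476e+06 TJ
Q_s = 1.1476e+06 TJ


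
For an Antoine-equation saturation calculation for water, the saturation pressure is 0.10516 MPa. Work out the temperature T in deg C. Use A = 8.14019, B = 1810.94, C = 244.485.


T = B / (A - log10(P_sat * 760 / 0.101325)) - C
T = 1810.94 / (8.14019 - log10(0.10516 * 760 / 0.101325)) - 244.485
T = 100.90 deg C


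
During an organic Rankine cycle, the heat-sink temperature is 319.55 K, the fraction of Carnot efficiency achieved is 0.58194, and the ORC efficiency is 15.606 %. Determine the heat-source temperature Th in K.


Th = Tc / (1 - (eta_orc/100)/f)
Th = 319.55 / (1 - (15.606/100)/0.58194)
Th = 436.65 K


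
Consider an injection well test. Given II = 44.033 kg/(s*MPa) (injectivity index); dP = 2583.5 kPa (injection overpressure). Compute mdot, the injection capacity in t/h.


mdot = II * dP / 1000
mdot = 44.033 * 2583.5 / 1000
mdot = 113.7593 kg/s
Convert: 113.7593 kg/s * 3.6 = 409.53 t/h
mdot = 409.53 t/h


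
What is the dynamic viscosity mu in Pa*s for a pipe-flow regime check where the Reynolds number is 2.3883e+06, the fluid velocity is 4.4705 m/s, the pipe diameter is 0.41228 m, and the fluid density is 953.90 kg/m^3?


mu = rho * vel * D / Re
mu = 953.90 * 4.4705 * 0.41228 / 2.3883e+06
mu = 0.00073614 Pa*s


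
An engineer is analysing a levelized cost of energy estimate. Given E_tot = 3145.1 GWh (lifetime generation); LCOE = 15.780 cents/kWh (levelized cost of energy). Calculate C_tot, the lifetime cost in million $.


C_tot = LCOE / 100 * E_tot
C_tot = 15.780 / 100 * 3145.1
C_tot = 496.30 million $


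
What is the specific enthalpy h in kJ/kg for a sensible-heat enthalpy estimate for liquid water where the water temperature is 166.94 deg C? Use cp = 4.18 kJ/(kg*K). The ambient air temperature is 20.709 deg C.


h = cp * T
h = 4.18 * 166.94
h = 697.81 kJ/kg


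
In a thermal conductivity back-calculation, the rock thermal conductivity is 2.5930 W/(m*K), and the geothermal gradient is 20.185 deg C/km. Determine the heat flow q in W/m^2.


q = k * grad / 1000
q = 2.5930 * 20.185 / 1000
q = 0.052340 W/m^2


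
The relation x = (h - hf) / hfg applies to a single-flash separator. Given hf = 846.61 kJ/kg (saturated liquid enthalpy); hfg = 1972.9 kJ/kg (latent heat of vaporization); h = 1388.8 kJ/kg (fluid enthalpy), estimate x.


x = (h - hf) / hfg
x = (1388.8 - 846.61) / 1972.9
x = 0.27482


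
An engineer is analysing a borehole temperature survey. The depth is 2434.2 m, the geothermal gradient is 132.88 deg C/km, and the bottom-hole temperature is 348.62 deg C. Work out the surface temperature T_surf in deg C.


T_surf = T_d - grad * d / 1000
T_surf = 348.62 - 132.88 * 2434.2 / 1000
T_surf = 25.164 deg C


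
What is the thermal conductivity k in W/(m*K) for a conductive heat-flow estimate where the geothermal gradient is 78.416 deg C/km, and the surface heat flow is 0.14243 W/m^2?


k = q * 1000 / grad
k = 0.14243 * 1000 / 78.416
k = 1.8163 W/(m*K)


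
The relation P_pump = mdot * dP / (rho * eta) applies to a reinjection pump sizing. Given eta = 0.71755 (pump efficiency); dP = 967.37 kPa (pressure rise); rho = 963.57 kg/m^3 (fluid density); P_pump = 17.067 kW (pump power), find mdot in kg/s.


mdot = P_pump * rho * eta / dP
mdot = 17.067 * 963.57 * 0.71755 / 967.37
mdot = 12.198 kg/s


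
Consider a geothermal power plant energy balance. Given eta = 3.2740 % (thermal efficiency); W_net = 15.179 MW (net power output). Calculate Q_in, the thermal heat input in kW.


Q_in = W_net / (eta / 100)
Q_in = 15.179 / (3.2740 / 100)
Q_in = 463.6225 MW
Convert: 463.6225 MW * 1000.0 = 4.6362e+05 kW
Q_in = 4.6362e+05 kW


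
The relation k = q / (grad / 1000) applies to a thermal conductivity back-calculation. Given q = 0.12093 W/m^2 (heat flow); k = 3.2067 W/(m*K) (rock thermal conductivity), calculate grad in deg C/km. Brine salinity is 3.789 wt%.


grad = q / k * 1000
grad = 0.12093 / 3.2067 * 1000
grad = 37.712 deg C/km


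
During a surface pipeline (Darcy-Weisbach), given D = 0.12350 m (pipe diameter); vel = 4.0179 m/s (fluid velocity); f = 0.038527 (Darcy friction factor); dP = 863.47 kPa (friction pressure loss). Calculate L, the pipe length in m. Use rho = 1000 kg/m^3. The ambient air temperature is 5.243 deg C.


L = dP*1000*D / (f*rho*vel^2/2)
L = 863.47*1000*0.12350 / (0.038527*1000*4.0179^2/2)
L = 342.91 m


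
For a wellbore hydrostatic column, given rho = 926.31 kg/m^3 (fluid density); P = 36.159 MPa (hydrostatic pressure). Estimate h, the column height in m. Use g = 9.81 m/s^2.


h = P * 1e6 / (g * rho)
h = 36.159 * 1e6 / (9.81 * 926.31)
h = 3979.2 m


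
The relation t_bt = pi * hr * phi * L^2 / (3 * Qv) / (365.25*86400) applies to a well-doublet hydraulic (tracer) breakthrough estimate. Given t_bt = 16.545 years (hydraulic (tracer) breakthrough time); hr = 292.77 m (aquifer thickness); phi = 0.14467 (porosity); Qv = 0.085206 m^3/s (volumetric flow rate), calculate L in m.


L = sqrt(t_bt*365.25*86400*3*Qv / (pi*hr*phi))
L = sqrt(16.545*365.25*86400*3*0.085206 / (pi*292.77*0.14467))
L = 1001.5 m


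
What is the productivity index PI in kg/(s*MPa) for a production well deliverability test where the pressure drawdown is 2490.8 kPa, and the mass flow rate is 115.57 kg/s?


PI = mdot * 1000 / dP
PI = 115.57 * 1000 / 2490.8
PI = 46.399 kg/(s*MPa)


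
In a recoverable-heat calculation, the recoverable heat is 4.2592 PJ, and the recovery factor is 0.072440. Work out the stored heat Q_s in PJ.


Q_s = Q_rec / RF
Q_s = 4.2592 / 0.072440
Q_s = 58.796 PJ


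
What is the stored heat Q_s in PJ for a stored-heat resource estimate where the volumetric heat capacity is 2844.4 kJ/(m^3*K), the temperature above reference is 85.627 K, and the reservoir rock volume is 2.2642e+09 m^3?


Q_s = Vr * rhoc * dT / 1e12
Q_s = 2.2642e+09 * 2844.4 * 85.627 / 1e12
Q_s = 551.46 PJ


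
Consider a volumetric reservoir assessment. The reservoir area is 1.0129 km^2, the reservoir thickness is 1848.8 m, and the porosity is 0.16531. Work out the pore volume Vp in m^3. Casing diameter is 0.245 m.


Vp = A * 1e6 * hr * phi
Vp = 1.0129 * 1e6 * 1848.8 * 0.16531
Vp = 3.0957e+08 m^3


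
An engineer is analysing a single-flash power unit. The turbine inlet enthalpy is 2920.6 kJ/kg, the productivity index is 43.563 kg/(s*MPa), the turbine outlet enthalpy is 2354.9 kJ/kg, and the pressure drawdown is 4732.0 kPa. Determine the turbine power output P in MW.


Step 1: mdot = PI * dP / 1000 = 43.563 * 4732.0 / 1000 = 206.1401 kg/s
Step 2: P = mdot*(h_in - h_out)/1000 = 206.1401*(2920.6 - 2354.9)/1000 = 116.61 MW
P = 116.61 MW


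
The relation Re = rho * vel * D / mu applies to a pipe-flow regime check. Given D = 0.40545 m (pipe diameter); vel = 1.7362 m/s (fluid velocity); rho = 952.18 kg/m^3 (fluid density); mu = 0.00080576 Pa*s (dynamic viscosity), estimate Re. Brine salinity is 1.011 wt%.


Re = rho * vel * D / mu
Re = 952.18 * 1.7362 * 0.40545 / 0.00080576
Re = 8.3186e+05


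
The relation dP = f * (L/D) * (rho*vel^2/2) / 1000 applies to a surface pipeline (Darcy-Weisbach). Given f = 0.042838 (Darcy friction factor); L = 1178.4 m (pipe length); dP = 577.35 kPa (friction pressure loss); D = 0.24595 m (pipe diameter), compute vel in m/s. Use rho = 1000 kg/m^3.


vel = sqrt(dP*1000*2*D / (f*L*rho))
vel = sqrt(577.35*1000*2*0.24595 / (0.042838*1178.4*1000))
vel = 2.3719 m/s


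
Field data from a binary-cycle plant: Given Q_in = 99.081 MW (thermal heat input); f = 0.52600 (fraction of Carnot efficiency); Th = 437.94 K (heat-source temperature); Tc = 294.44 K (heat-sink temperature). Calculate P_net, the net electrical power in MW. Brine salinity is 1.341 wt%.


Step 1: eta = (1 - Tc/Th)*f = (1 - 294.44/437.94)*0.526 = 0.1723547
Step 2: P_net = eta * Q_in = 0.1723547 * 99.081 = 17.077 MW
P_net = 17.077 MW


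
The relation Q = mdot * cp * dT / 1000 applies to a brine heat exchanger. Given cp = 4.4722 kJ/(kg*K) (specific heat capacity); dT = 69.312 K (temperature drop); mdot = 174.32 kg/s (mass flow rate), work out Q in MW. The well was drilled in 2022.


Q = mdot * cp * dT / 1000
Q = 174.32 * 4.4722 * 69.312 / 1000
Q = 54.035 MW


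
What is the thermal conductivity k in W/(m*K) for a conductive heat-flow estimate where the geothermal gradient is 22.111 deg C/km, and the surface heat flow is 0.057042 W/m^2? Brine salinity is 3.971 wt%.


k = q * 1000 / grad
k = 0.057042 * 1000 / 22.111
k = 2.5798 W/(m*K)


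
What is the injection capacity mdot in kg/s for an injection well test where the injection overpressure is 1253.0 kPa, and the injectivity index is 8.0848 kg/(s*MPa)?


mdot = II * dP / 1000
mdot = 8.0848 * 1253.0 / 1000
mdot = 10.130 kg/s


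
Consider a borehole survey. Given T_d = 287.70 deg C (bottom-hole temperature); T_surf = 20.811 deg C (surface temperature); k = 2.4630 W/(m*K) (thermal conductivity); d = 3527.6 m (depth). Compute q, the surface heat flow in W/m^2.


Step 1: grad = (T_d - T_surf)/d * 1000 = (287.7 - 20.811)/3527.6 * 1000 = 75.65739 deg C/km
Step 2: q = k * grad / 1000 = 2.463 * 75.65739 / 1000 = 0.18634 W/m^2
q = 0.18634 W/m^2


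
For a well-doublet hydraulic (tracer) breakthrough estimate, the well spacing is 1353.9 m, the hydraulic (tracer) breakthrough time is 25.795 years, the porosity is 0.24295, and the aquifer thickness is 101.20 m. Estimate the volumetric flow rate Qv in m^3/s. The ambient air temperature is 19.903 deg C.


Qv = pi*hr*phi*L^2 / (3*t_bt*365.25*86400)
Qv = pi*101.20*0.24295*1353.9^2 / (3*25.795*365.25*86400)
Qv = 0.057978 m^3/s


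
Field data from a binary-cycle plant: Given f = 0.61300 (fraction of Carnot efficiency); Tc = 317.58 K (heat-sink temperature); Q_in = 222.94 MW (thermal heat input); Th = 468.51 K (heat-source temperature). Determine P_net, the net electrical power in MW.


Step 1: eta = (1 - Tc/Th)*f = (1 - 317.58/468.51)*0.613 = 0.1974773
Step 2: P_net = eta * Q_in = 0.1974773 * 222.94 = 44.026 MW
P_net = 44.026 MW


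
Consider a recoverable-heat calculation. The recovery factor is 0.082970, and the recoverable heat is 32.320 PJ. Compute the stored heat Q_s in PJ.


Q_s = Q_rec / RF
Q_s = 32.320 / 0.082970
Q_s = 389.54 PJ


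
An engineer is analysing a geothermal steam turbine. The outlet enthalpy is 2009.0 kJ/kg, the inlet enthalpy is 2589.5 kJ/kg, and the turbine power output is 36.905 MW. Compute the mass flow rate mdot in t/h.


mdot = P * 1000 / (h_in - h_out)
mdot = 36.905 * 1000 / (2589.5 - 2009.0)
mdot = 63.57450 kg/s
Convert: 63.57450 kg/s * 3.6 = 228.87 t/h
mdot = 228.87 t/h


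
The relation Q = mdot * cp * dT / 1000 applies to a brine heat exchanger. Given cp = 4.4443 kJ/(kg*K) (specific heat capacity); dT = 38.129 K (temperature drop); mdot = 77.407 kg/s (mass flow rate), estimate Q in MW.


Q = mdot * cp * dT / 1000
Q = 77.407 * 4.4443 * 38.129 / 1000
Q = 13.117 MW


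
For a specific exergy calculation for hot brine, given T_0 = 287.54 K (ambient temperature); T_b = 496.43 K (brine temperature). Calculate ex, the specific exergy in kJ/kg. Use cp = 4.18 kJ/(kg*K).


ex = cp * ((T_b - T_0) - T_0 * ln(T_b/T_0))
ex = 4.18 * ((496.43 - 287.54) - 287.54 * ln(496.43/287.54))
ex = 216.82 kJ/kg


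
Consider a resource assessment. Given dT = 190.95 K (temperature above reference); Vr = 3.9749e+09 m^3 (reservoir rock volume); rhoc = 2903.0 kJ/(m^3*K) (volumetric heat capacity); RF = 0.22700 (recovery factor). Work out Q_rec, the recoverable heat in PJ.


Step 1: Q_s = Vr*rhoc*dT/1e12 = 3.9749e+09*2903.0*190.95/1e12 = 2203.398 PJ
Step 2: Q_rec = Q_s * RF = 2203.398 * 0.227 = 500.17 PJ
Q_rec = 500.17 PJ


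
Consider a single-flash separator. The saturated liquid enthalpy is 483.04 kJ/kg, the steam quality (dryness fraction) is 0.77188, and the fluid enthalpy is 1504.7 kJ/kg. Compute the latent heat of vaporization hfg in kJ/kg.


hfg = (h - hf) / x
hfg = (1504.7 - 483.04) / 0.77188
hfg = 1323.6 kJ/kg


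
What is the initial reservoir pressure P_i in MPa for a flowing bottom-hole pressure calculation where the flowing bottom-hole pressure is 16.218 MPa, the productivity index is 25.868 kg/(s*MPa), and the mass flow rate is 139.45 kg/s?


P_i = P_wf + mdot / PI
P_i = 16.218 + 139.45 / 25.868
P_i = 21.609 MPa


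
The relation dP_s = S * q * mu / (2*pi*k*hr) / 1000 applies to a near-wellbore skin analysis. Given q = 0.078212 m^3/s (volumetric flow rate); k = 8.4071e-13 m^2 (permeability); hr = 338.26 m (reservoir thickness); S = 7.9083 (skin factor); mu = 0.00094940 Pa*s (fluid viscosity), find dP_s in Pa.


dP_s = S * q * mu / (2*pi*k*hr) / 1000
dP_s = 7.9083 * 0.078212 * 0.00094940 / (2*pi*8.4071e-13*338.26) / 1000
dP_s = 328.6465 kPa
Convert: 328.6465 kPa * 1000.0 = 3.2865e+05 Pa
dP_s = 3.2865e+05 Pa


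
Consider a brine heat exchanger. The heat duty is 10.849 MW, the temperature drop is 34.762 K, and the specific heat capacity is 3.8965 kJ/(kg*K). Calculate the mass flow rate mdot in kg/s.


mdot = Q * 1000 / (cp * dT)
mdot = 10.849 * 1000 / (3.8965 * 34.762)
mdot = 80.096 kg/s


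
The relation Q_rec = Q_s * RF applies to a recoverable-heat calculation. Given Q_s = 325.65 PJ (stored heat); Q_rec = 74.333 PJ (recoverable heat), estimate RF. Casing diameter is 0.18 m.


RF = Q_rec / Q_s
RF = 74.333 / 325.65
RF = 0.22826


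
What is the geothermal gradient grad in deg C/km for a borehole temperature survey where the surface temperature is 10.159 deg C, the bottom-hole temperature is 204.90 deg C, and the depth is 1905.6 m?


grad = (T_d - T_surf) / d * 1000
grad = (204.90 - 10.159) / 1905.6 * 1000
grad = 102.19 deg C/km


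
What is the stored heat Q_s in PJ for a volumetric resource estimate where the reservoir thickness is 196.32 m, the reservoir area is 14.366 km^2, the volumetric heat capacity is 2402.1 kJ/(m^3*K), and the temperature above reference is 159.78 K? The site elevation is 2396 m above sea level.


Step 1: Vr = A*1e6*hr = 14.366*1e6*196.32 = 2.820333e+09 m^3
Step 2: Q_s = Vr*rhoc*dT/1e12 = 2.820333e+09*2402.1*159.78/1e12 = 1082.5 PJ
Q_s = 1082.5 PJ


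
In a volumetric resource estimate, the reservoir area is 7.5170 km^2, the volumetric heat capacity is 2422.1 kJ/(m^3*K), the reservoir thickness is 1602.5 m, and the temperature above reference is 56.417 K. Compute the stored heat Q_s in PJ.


Step 1: Vr = A*1e6*hr = 7.517*1e6*1602.5 = 1.204599e+10 m^3
Step 2: Q_s = Vr*rhoc*dT/1e12 = 1.204599e+10*2422.1*56.417/1e12 = 1646.1 PJ
Q_s = 1646.1 PJ


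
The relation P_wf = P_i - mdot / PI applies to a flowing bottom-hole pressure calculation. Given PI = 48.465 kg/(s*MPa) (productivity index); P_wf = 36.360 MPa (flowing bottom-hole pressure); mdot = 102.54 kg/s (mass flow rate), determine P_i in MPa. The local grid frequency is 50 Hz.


P_i = P_wf + mdot / PI
P_i = 36.360 + 102.54 / 48.465
P_i = 38.476 MPa


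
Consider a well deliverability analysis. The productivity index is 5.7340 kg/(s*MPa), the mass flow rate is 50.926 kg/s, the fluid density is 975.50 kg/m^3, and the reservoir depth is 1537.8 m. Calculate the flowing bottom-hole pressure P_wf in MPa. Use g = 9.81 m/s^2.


Step 1: P_i = rho*g*h/1e6 = 975.5*9.81*1537.8/1e6 = 14.71622 MPa
Step 2: P_wf = P_i - mdot/PI = 14.71622 - 50.926/5.734 = 5.8348 MPa
P_wf = 5.8348 MPa


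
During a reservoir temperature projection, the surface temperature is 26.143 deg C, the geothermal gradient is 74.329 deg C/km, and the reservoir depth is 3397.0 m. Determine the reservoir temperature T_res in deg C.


T_res = T_surf + grad * d / 1000
T_res = 26.143 + 74.329 * 3397.0 / 1000
T_res = 278.64 deg C


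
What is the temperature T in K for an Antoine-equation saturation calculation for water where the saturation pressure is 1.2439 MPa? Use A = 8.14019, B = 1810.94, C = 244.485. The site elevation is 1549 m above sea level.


T = B / (A - log10(P_sat * 760 / 0.101325)) - C
T = 1810.94 / (8.14019 - log10(1.2439 * 760 / 0.101325)) - 244.485
T = 189.7612 deg C
Convert to K: 189.7612 + 273.15 = 462.91 K
T = 462.91 K


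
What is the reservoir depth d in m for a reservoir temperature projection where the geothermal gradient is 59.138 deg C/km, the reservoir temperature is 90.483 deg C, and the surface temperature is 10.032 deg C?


d = (T_res - T_surf) / grad * 1000
d = (90.483 - 10.032) / 59.138 * 1000
d = 1360.4 m


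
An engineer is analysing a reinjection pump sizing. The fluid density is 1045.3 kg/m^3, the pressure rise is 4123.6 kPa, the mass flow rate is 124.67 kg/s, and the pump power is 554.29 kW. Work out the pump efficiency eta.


eta = mdot * dP / (rho * P_pump)
eta = 124.67 * 4123.6 / (1045.3 * 554.29)
eta = 0.88728


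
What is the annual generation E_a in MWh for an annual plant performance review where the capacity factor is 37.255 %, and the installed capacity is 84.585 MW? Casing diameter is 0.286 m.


E_a = CF / 100 * cap * 8760
E_a = 37.255 / 100 * 84.585 * 8760
E_a = 2.7605e+05 MWh


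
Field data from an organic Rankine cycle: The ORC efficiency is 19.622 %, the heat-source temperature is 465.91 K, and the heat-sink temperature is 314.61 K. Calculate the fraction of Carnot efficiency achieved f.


f = (eta_orc/100) / (1 - Tc/Th)
f = (19.622/100) / (1 - 314.61/465.91)
f = 0.60424


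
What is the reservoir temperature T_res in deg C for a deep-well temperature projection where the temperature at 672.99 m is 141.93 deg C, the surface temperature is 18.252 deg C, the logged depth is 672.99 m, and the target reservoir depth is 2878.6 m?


Step 1: grad = (T_d1 - T_surf)/d1 * 1000 = (141.93 - 18.252)/672.99 * 1000 = 183.7739 deg C/km
Step 2: T_res = T_surf + grad*d2/1000 = 18.252 + 183.7739*2878.6/1000 = 547.26 deg C
T_res = 547.26 deg C


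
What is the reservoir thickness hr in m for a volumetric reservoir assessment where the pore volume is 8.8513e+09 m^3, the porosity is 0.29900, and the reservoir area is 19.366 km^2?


hr = Vp / (A * 1e6 * phi)
hr = 8.8513e+09 / (19.366 * 1e6 * 0.29900)
hr = 1528.6 m


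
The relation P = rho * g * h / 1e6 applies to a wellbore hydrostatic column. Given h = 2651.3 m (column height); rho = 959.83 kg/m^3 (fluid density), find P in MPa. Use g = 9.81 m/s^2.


P = rho * g * h / 1e6
P = 959.83 * 9.81 * 2651.3 / 1e6
P = 24.964 MPa


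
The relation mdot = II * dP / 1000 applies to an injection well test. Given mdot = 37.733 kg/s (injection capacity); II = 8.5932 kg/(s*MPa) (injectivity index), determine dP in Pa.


dP = mdot * 1000 / II
dP = 37.733 * 1000 / 8.5932
dP = 4391.030 kPa
Convert: 4391.030 kPa * 1000.0 = 4.3910e+06 Pa
dP = 4.3910e+06 Pa


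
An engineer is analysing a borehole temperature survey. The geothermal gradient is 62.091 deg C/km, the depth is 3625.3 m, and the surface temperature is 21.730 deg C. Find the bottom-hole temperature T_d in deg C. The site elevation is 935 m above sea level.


T_d = T_surf + grad * d / 1000
T_d = 21.730 + 62.091 * 3625.3 / 1000
T_d = 246.83 deg C


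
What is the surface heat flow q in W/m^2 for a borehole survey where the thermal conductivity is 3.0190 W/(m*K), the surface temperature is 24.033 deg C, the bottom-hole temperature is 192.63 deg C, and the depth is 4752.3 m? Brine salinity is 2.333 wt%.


Step 1: grad = (T_d - T_surf)/d * 1000 = (192.63 - 24.033)/4752.3 * 1000 = 35.47693 deg C/km
Step 2: q = k * grad / 1000 = 3.019 * 35.47693 / 1000 = 0.10710 W/m^2
q = 0.10710 W/m^2
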